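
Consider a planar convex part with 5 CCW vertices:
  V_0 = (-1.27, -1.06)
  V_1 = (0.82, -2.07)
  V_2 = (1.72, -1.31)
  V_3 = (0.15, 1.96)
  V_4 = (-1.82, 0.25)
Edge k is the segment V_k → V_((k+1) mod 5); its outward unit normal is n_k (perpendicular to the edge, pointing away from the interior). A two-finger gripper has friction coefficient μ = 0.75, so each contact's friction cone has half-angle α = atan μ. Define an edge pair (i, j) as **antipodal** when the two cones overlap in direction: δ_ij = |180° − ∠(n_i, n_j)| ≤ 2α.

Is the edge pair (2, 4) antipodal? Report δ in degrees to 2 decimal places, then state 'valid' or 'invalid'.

α = atan 0.75 = 36.87°;  2α = 73.74°
edge 2: e_2 = (-1.57, +3.27);  n_2 = (+0.9015, +0.4328)
edge 4: e_4 = (+0.55, -1.31);  n_4 = (-0.9220, -0.3871)
∠(n_2, n_4) = 177.13°
δ = |180° − 177.13°| = 2.87°
2.87° ≤ 2α = 73.74°  →  valid

δ = 2.87°, valid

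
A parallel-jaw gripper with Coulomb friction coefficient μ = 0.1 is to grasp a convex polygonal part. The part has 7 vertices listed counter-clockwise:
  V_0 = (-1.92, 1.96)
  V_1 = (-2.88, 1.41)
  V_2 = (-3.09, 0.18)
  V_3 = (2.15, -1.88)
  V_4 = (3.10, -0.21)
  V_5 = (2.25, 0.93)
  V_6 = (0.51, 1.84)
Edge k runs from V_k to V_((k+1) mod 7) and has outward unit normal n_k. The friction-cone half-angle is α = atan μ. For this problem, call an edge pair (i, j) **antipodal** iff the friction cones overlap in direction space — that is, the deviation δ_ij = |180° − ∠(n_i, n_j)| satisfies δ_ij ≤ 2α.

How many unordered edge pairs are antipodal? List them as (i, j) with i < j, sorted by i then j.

count = 1; pairs: (2,5)

α = atan 0.1 = 5.71°;  2α = 11.42°
n_0 = (-0.4971, +0.8677)
n_1 = (-0.9857, +0.1683)
n_2 = (-0.3659, -0.9307)
n_3 = (+0.8692, -0.4945)
n_4 = (+0.8017, +0.5977)
n_5 = (+0.4634, +0.8861)
n_6 = (+0.0493, +0.9988)
  (0,1): δ = 129.50°  ·
  (0,2): δ = 51.27°  ·
  (0,3): δ = 30.56°  ·
  (0,4): δ = 96.90°  ·
  (0,5): δ = 122.58°  ·
  (0,6): δ = 147.36°  ·
  (1,2): δ = 101.77°  ·
  (1,3): δ = 19.95°  ·
  (1,4): δ = 46.40°  ·
  (1,5): δ = 72.08°  ·
  (1,6): δ = 96.86°  ·
  (2,3): δ = 98.17°  ·
  (2,4): δ = 31.83°  ·
  (2,5): δ = 6.15°  ✓
  (2,6): δ = 18.63°  ·
  (3,4): δ = 113.66°  ·
  (3,5): δ = 87.98°  ·
  (3,6): δ = 63.19°  ·
  (4,5): δ = 154.32°  ·
  (4,6): δ = 129.54°  ·
  (5,6): δ = 155.22°  ·
antipodal pairs: 1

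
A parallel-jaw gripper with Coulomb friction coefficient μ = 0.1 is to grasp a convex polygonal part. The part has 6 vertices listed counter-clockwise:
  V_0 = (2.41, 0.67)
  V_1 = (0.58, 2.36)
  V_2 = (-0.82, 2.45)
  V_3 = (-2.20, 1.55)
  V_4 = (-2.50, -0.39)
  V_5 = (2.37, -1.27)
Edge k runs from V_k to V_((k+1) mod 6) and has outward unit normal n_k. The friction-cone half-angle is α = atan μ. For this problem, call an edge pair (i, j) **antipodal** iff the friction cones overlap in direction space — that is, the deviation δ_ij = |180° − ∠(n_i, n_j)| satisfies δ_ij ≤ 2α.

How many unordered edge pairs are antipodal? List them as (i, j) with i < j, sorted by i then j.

α = atan 0.1 = 5.71°;  2α = 11.42°
n_0 = (+0.6784, +0.7346)
n_1 = (+0.0642, +0.9979)
n_2 = (-0.5463, +0.8376)
n_3 = (-0.9883, +0.1528)
n_4 = (-0.1778, -0.9841)
n_5 = (+0.9998, -0.0206)
  (0,1): δ = 140.96°  ·
  (0,2): δ = 104.17°  ·
  (0,3): δ = 56.07°  ·
  (0,4): δ = 32.48°  ·
  (0,5): δ = 131.54°  ·
  (1,2): δ = 143.21°  ·
  (1,3): δ = 95.11°  ·
  (1,4): δ = 6.56°  ✓
  (1,5): δ = 92.50°  ·
  (2,3): δ = 131.90°  ·
  (2,4): δ = 43.35°  ·
  (2,5): δ = 55.71°  ·
  (3,4): δ = 91.45°  ·
  (3,5): δ = 7.61°  ✓
  (4,5): δ = 80.94°  ·
antipodal pairs: 2

count = 2; pairs: (1,4), (3,5)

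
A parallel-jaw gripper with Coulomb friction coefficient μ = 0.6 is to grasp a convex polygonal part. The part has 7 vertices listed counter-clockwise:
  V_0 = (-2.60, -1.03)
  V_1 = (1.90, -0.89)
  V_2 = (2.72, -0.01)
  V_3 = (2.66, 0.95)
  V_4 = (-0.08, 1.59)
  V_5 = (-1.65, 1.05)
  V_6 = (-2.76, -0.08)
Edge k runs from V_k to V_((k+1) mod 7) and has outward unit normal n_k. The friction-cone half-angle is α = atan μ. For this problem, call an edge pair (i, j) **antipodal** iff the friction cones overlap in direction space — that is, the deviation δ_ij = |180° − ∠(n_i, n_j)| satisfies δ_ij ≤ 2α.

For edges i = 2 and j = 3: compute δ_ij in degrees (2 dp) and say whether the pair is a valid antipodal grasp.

δ = 106.72°, invalid

α = atan 0.6 = 30.96°;  2α = 61.93°
edge 2: e_2 = (-0.06, +0.96);  n_2 = (+0.9981, +0.0624)
edge 3: e_3 = (-2.74, +0.64);  n_3 = (+0.2275, +0.9738)
∠(n_2, n_3) = 73.28°
δ = |180° − 73.28°| = 106.72°
106.72° > 2α = 61.93°  →  invalid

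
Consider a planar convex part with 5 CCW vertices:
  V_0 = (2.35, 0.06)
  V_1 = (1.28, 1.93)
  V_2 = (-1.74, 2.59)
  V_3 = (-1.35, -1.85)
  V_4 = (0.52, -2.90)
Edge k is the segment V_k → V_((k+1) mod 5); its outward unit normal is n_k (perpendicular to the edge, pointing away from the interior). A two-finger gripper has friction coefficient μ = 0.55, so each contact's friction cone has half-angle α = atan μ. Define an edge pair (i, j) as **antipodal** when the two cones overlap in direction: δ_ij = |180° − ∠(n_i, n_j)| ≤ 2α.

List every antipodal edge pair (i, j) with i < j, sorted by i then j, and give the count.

α = atan 0.55 = 28.81°;  2α = 57.62°
n_0 = (+0.8680, +0.4966)
n_1 = (+0.2135, +0.9769)
n_2 = (-0.9962, -0.0875)
n_3 = (-0.4896, -0.8719)
n_4 = (+0.8506, -0.5259)
  (0,1): δ = 132.11°  ·
  (0,2): δ = 24.76°  ✓
  (0,3): δ = 30.91°  ✓
  (0,4): δ = 118.50°  ·
  (1,2): δ = 72.65°  ·
  (1,3): δ = 16.99°  ✓
  (1,4): δ = 70.60°  ·
  (2,3): δ = 124.33°  ·
  (2,4): δ = 36.75°  ✓
  (3,4): δ = 92.41°  ·
antipodal pairs: 4

count = 4; pairs: (0,2), (0,3), (1,3), (2,4)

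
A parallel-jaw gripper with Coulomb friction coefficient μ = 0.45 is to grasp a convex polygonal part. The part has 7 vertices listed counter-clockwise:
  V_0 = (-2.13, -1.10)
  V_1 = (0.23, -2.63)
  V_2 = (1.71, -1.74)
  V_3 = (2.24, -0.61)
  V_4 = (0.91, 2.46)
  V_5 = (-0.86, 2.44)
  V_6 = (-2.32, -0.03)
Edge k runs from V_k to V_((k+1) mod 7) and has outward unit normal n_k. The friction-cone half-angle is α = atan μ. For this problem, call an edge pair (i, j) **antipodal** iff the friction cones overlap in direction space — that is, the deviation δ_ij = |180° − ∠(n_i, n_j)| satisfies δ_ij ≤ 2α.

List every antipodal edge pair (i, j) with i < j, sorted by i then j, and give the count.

α = atan 0.45 = 24.23°;  2α = 48.46°
n_0 = (-0.5440, -0.8391)
n_1 = (+0.5153, -0.8570)
n_2 = (+0.9054, -0.4246)
n_3 = (+0.9176, +0.3975)
n_4 = (-0.0113, +0.9999)
n_5 = (-0.8609, +0.5088)
n_6 = (-0.9846, -0.1748)
  (0,1): δ = 116.02°  ·
  (0,2): δ = 82.17°  ·
  (0,3): δ = 33.62°  ✓
  (0,4): δ = 33.60°  ✓
  (0,5): δ = 92.37°  ·
  (0,6): δ = 133.02°  ·
  (1,2): δ = 146.15°  ·
  (1,3): δ = 97.60°  ·
  (1,4): δ = 30.37°  ✓
  (1,5): δ = 28.39°  ✓
  (1,6): δ = 69.05°  ·
  (2,3): δ = 131.45°  ·
  (2,4): δ = 64.22°  ·
  (2,5): δ = 5.46°  ✓
  (2,6): δ = 35.20°  ✓
  (3,4): δ = 112.78°  ·
  (3,5): δ = 54.01°  ·
  (3,6): δ = 13.35°  ✓
  (4,5): δ = 121.23°  ·
  (4,6): δ = 80.58°  ·
  (5,6): δ = 139.34°  ·
antipodal pairs: 7

count = 7; pairs: (0,3), (0,4), (1,4), (1,5), (2,5), (2,6), (3,6)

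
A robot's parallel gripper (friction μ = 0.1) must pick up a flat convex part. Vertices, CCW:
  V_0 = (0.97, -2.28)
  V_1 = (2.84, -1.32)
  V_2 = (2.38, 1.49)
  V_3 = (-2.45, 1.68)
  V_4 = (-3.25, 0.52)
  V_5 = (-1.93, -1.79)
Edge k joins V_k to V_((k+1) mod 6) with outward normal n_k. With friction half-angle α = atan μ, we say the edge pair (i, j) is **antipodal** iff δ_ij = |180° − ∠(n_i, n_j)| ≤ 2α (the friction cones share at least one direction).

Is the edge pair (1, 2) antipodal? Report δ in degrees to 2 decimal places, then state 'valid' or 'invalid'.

α = atan 0.1 = 5.71°;  2α = 11.42°
edge 1: e_1 = (-0.46, +2.81);  n_1 = (+0.9869, +0.1616)
edge 2: e_2 = (-4.83, +0.19);  n_2 = (+0.0393, +0.9992)
∠(n_1, n_2) = 78.45°
δ = |180° − 78.45°| = 101.55°
101.55° > 2α = 11.42°  →  invalid

δ = 101.55°, invalid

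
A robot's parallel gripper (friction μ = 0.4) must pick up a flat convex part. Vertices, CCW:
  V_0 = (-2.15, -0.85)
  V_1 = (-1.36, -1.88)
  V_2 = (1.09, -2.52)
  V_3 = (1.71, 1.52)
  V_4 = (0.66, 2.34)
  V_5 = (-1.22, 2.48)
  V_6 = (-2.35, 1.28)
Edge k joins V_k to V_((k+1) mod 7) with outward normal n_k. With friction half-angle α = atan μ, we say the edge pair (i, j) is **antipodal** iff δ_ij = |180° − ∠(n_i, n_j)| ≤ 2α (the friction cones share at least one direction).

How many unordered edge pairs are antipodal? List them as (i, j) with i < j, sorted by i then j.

count = 5; pairs: (0,3), (1,3), (1,4), (2,5), (2,6)

α = atan 0.4 = 21.80°;  2α = 43.60°
n_0 = (-0.7935, -0.6086)
n_1 = (-0.2527, -0.9675)
n_2 = (+0.9884, -0.1517)
n_3 = (+0.6155, +0.7881)
n_4 = (+0.0743, +0.9972)
n_5 = (-0.7280, +0.6856)
n_6 = (-0.9956, -0.0935)
  (0,1): δ = 142.13°  ·
  (0,2): δ = 46.21°  ·
  (0,3): δ = 14.52°  ✓
  (0,4): δ = 48.25°  ·
  (0,5): δ = 99.23°  ·
  (0,6): δ = 147.88°  ·
  (1,2): δ = 84.08°  ·
  (1,3): δ = 23.35°  ✓
  (1,4): δ = 10.38°  ✓
  (1,5): δ = 61.36°  ·
  (1,6): δ = 110.00°  ·
  (2,3): δ = 119.26°  ·
  (2,4): δ = 85.53°  ·
  (2,5): δ = 34.55°  ✓
  (2,6): δ = 14.09°  ✓
  (3,4): δ = 146.27°  ·
  (3,5): δ = 95.29°  ·
  (3,6): δ = 46.65°  ·
  (4,5): δ = 129.02°  ·
  (4,6): δ = 80.38°  ·
  (5,6): δ = 131.36°  ·
antipodal pairs: 5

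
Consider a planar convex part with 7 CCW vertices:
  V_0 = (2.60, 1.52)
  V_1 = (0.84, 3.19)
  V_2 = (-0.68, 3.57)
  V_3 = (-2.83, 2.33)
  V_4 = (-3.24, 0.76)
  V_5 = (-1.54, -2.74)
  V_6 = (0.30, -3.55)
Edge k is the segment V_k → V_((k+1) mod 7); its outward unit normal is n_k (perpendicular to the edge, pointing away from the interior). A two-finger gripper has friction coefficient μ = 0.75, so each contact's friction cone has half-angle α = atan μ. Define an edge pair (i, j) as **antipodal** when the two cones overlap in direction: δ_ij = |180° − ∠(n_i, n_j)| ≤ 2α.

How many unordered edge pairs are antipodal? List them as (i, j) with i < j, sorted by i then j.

count = 9; pairs: (0,3), (0,4), (0,5), (1,4), (1,5), (2,5), (2,6), (3,6), (4,6)

α = atan 0.75 = 36.87°;  2α = 73.74°
n_0 = (+0.6883, +0.7254)
n_1 = (+0.2425, +0.9701)
n_2 = (-0.4996, +0.8663)
n_3 = (-0.9676, +0.2527)
n_4 = (-0.8995, -0.4369)
n_5 = (-0.4029, -0.9152)
n_6 = (+0.9107, -0.4131)
  (0,1): δ = 150.54°  ·
  (0,2): δ = 106.53°  ·
  (0,3): δ = 61.14°  ✓
  (0,4): δ = 20.60°  ✓
  (0,5): δ = 19.74°  ✓
  (0,6): δ = 109.10°  ·
  (1,2): δ = 135.99°  ·
  (1,3): δ = 90.60°  ·
  (1,4): δ = 50.06°  ✓
  (1,5): δ = 9.72°  ✓
  (1,6): δ = 79.63°  ·
  (2,3): δ = 134.61°  ·
  (2,4): δ = 94.07°  ·
  (2,5): δ = 53.73°  ✓
  (2,6): δ = 35.62°  ✓
  (3,4): δ = 139.46°  ·
  (3,5): δ = 99.12°  ·
  (3,6): δ = 9.77°  ✓
  (4,5): δ = 139.67°  ·
  (4,6): δ = 50.31°  ✓
  (5,6): δ = 90.64°  ·
antipodal pairs: 9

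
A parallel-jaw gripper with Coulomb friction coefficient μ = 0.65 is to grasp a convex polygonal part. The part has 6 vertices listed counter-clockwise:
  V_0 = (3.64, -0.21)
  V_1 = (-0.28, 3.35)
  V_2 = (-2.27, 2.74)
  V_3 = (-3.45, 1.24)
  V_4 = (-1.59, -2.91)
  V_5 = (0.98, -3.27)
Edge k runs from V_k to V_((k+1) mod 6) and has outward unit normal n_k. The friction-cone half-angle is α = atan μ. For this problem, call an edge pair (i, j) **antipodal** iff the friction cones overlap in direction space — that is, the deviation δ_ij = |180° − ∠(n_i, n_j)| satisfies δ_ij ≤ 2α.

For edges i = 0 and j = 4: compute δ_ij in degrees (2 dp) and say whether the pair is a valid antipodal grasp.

δ = 34.27°, valid

α = atan 0.65 = 33.02°;  2α = 66.05°
edge 0: e_0 = (-3.92, +3.56);  n_0 = (+0.6723, +0.7403)
edge 4: e_4 = (+2.57, -0.36);  n_4 = (-0.1387, -0.9903)
∠(n_0, n_4) = 145.73°
δ = |180° − 145.73°| = 34.27°
34.27° ≤ 2α = 66.05°  →  valid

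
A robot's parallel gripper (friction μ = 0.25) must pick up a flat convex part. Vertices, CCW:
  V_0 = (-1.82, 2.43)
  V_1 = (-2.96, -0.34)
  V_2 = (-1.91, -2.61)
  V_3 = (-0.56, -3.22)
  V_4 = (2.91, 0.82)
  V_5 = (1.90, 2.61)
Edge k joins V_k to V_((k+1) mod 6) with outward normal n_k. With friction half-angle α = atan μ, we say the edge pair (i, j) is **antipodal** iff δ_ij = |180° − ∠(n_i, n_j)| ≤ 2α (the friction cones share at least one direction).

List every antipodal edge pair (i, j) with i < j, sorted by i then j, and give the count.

count = 3; pairs: (0,3), (1,4), (2,5)

α = atan 0.25 = 14.04°;  2α = 28.07°
n_0 = (-0.9247, +0.3806)
n_1 = (-0.9076, -0.4198)
n_2 = (-0.4118, -0.9113)
n_3 = (+0.7586, -0.6516)
n_4 = (+0.8709, +0.4914)
n_5 = (-0.0483, +0.9988)
  (0,1): δ = 132.81°  ·
  (0,2): δ = 91.95°  ·
  (0,3): δ = 18.29°  ✓
  (0,4): δ = 51.80°  ·
  (0,5): δ = 115.14°  ·
  (1,2): δ = 139.14°  ·
  (1,3): δ = 65.48°  ·
  (1,4): δ = 4.61°  ✓
  (1,5): δ = 67.95°  ·
  (2,3): δ = 106.34°  ·
  (2,4): δ = 36.25°  ·
  (2,5): δ = 27.09°  ✓
  (3,4): δ = 109.91°  ·
  (3,5): δ = 46.57°  ·
  (4,5): δ = 116.66°  ·
antipodal pairs: 3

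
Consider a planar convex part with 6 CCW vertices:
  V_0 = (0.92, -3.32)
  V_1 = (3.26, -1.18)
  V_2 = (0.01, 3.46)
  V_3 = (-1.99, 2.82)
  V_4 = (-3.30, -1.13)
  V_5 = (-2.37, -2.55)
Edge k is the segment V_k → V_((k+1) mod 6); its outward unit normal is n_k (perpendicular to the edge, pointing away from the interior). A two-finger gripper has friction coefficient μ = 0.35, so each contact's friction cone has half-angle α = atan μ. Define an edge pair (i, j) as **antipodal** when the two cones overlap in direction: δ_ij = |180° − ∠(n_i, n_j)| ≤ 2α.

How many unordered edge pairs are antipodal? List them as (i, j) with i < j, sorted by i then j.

α = atan 0.35 = 19.29°;  2α = 38.58°
n_0 = (+0.6749, -0.7379)
n_1 = (+0.8191, +0.5737)
n_2 = (-0.3048, +0.9524)
n_3 = (-0.9492, +0.3148)
n_4 = (-0.8366, -0.5479)
n_5 = (-0.2279, -0.9737)
  (0,1): δ = 97.44°  ·
  (0,2): δ = 24.70°  ✓
  (0,3): δ = 29.21°  ✓
  (0,4): δ = 80.78°  ·
  (0,5): δ = 124.38°  ·
  (1,2): δ = 107.26°  ·
  (1,3): δ = 53.36°  ·
  (1,4): δ = 1.79°  ✓
  (1,5): δ = 41.82°  ·
  (2,3): δ = 126.09°  ·
  (2,4): δ = 74.52°  ·
  (2,5): δ = 30.92°  ✓
  (3,4): δ = 128.43°  ·
  (3,5): δ = 84.82°  ·
  (4,5): δ = 136.39°  ·
antipodal pairs: 4

count = 4; pairs: (0,2), (0,3), (1,4), (2,5)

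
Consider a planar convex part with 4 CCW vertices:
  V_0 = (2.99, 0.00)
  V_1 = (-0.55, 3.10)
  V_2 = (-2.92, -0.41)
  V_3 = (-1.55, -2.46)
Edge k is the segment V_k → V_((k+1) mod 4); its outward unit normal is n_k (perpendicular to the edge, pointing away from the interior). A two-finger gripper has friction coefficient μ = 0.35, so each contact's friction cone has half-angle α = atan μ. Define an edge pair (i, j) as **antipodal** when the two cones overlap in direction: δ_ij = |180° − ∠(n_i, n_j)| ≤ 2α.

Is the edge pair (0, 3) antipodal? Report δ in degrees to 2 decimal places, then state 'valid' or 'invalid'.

α = atan 0.35 = 19.29°;  2α = 38.58°
edge 0: e_0 = (-3.54, +3.10);  n_0 = (+0.6588, +0.7523)
edge 3: e_3 = (+4.54, +2.46);  n_3 = (+0.4764, -0.8792)
∠(n_0, n_3) = 110.34°
δ = |180° − 110.34°| = 69.66°
69.66° > 2α = 38.58°  →  invalid

δ = 69.66°, invalid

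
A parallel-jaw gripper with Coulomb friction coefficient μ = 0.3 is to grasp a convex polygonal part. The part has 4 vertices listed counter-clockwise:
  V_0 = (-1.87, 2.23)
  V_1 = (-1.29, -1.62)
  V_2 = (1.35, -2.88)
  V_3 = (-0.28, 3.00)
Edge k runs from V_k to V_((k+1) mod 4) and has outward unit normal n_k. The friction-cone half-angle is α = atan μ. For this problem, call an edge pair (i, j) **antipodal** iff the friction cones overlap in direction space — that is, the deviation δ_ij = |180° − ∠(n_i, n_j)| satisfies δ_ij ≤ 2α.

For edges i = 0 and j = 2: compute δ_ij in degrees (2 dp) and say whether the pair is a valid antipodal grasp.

α = atan 0.3 = 16.70°;  2α = 33.40°
edge 0: e_0 = (+0.58, -3.85);  n_0 = (-0.9888, -0.1490)
edge 2: e_2 = (-1.63, +5.88);  n_2 = (+0.9637, +0.2671)
∠(n_0, n_2) = 173.07°
δ = |180° − 173.07°| = 6.93°
6.93° ≤ 2α = 33.40°  →  valid

δ = 6.93°, valid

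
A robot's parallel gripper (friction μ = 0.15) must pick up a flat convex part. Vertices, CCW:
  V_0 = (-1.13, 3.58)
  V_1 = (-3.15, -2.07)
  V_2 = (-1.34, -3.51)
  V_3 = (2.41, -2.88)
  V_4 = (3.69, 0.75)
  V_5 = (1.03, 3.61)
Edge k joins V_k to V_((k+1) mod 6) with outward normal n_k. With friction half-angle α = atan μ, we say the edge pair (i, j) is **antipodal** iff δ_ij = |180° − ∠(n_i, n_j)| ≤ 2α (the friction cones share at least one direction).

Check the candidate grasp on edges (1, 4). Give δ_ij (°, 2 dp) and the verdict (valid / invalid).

δ = 8.57°, valid

α = atan 0.15 = 8.53°;  2α = 17.06°
edge 1: e_1 = (+1.81, -1.44);  n_1 = (-0.6226, -0.7826)
edge 4: e_4 = (-2.66, +2.86);  n_4 = (+0.7322, +0.6810)
∠(n_1, n_4) = 171.43°
δ = |180° − 171.43°| = 8.57°
8.57° ≤ 2α = 17.06°  →  valid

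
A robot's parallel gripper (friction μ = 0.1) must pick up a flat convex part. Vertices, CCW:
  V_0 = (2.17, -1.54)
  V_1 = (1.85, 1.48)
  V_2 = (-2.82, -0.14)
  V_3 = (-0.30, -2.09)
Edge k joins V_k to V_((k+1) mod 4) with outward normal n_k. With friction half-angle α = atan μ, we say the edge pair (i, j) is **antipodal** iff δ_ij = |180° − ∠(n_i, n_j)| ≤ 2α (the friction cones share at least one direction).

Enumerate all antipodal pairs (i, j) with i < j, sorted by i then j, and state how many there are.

α = atan 0.1 = 5.71°;  2α = 11.42°
n_0 = (+0.9944, +0.1054)
n_1 = (-0.3277, +0.9448)
n_2 = (-0.6120, -0.7909)
n_3 = (+0.2173, -0.9761)
  (0,1): δ = 76.92°  ·
  (0,2): δ = 46.22°  ·
  (0,3): δ = 96.50°  ·
  (1,2): δ = 56.86°  ·
  (1,3): δ = 6.58°  ✓
  (2,3): δ = 129.71°  ·
antipodal pairs: 1

count = 1; pairs: (1,3)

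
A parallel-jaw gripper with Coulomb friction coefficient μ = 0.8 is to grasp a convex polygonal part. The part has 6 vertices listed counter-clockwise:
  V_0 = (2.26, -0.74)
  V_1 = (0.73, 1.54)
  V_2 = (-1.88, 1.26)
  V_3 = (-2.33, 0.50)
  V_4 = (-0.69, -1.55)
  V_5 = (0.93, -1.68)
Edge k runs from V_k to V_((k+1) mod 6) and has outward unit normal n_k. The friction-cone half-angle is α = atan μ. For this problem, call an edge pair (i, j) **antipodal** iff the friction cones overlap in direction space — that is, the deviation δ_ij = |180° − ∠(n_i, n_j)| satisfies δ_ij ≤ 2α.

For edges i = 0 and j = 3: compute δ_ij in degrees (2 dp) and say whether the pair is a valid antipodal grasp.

δ = 4.80°, valid

α = atan 0.8 = 38.66°;  2α = 77.32°
edge 0: e_0 = (-1.53, +2.28);  n_0 = (+0.8304, +0.5572)
edge 3: e_3 = (+1.64, -2.05);  n_3 = (-0.7809, -0.6247)
∠(n_0, n_3) = 175.20°
δ = |180° − 175.20°| = 4.80°
4.80° ≤ 2α = 77.32°  →  valid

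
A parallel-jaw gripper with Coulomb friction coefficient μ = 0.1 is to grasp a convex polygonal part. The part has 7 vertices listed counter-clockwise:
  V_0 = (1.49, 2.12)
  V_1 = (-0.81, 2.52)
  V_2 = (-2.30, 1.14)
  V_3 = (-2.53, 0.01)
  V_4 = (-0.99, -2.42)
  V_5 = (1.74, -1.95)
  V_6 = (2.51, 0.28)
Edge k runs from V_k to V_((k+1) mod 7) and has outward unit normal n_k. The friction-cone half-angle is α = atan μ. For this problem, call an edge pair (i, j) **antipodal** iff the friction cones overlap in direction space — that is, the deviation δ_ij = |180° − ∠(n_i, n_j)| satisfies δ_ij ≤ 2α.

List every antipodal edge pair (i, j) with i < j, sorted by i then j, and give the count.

count = 2; pairs: (2,5), (3,6)

α = atan 0.1 = 5.71°;  2α = 11.42°
n_0 = (+0.1713, +0.9852)
n_1 = (-0.6795, +0.7337)
n_2 = (-0.9799, +0.1995)
n_3 = (-0.8447, -0.5353)
n_4 = (+0.1697, -0.9855)
n_5 = (+0.9452, -0.3264)
n_6 = (+0.8746, +0.4848)
  (0,1): δ = 127.33°  ·
  (0,2): δ = 91.64°  ·
  (0,3): δ = 47.77°  ·
  (0,4): δ = 19.63°  ·
  (0,5): δ = 80.82°  ·
  (0,6): δ = 128.87°  ·
  (1,2): δ = 144.31°  ·
  (1,3): δ = 100.44°  ·
  (1,4): δ = 33.04°  ·
  (1,5): δ = 28.15°  ·
  (1,6): δ = 76.20°  ·
  (2,3): δ = 136.13°  ·
  (2,4): δ = 68.73°  ·
  (2,5): δ = 7.54°  ✓
  (2,6): δ = 40.51°  ·
  (3,4): δ = 112.60°  ·
  (3,5): δ = 51.41°  ·
  (3,6): δ = 3.36°  ✓
  (4,5): δ = 118.82°  ·
  (4,6): δ = 70.77°  ·
  (5,6): δ = 131.95°  ·
antipodal pairs: 2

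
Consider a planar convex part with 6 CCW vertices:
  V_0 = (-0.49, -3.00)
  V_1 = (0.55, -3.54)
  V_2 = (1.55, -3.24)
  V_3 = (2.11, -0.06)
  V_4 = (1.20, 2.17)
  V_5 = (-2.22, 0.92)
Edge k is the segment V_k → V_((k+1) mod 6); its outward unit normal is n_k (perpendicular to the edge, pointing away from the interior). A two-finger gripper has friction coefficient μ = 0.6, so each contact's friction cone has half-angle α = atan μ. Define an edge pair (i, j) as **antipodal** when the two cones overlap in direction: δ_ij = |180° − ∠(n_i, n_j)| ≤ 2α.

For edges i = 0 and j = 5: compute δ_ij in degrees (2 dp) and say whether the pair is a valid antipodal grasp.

α = atan 0.6 = 30.96°;  2α = 61.93°
edge 0: e_0 = (+1.04, -0.54);  n_0 = (-0.4608, -0.8875)
edge 5: e_5 = (+1.73, -3.92);  n_5 = (-0.9149, -0.4038)
∠(n_0, n_5) = 38.75°
δ = |180° − 38.75°| = 141.25°
141.25° > 2α = 61.93°  →  invalid

δ = 141.25°, invalid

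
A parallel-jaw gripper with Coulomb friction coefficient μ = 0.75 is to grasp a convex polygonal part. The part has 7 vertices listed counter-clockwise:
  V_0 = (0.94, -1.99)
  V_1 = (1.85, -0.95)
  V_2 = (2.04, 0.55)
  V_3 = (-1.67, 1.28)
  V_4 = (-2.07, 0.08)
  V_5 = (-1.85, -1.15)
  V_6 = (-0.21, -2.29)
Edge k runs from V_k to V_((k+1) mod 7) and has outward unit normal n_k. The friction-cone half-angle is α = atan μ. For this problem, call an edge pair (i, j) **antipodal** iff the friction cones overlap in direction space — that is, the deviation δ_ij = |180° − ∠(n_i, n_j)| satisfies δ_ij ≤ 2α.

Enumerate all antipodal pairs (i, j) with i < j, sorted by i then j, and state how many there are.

α = atan 0.75 = 36.87°;  2α = 73.74°
n_0 = (+0.7526, -0.6585)
n_1 = (+0.9921, -0.1257)
n_2 = (+0.1931, +0.9812)
n_3 = (-0.9487, +0.3162)
n_4 = (-0.9844, -0.1761)
n_5 = (-0.5708, -0.8211)
n_6 = (+0.2524, -0.9676)
  (0,1): δ = 146.03°  ·
  (0,2): δ = 59.95°  ✓
  (0,3): δ = 22.75°  ✓
  (0,4): δ = 51.33°  ✓
  (0,5): δ = 96.38°  ·
  (0,6): δ = 145.81°  ·
  (1,2): δ = 93.91°  ·
  (1,3): δ = 11.22°  ✓
  (1,4): δ = 17.36°  ✓
  (1,5): δ = 62.42°  ✓
  (1,6): δ = 111.84°  ·
  (2,3): δ = 97.30°  ·
  (2,4): δ = 68.73°  ✓
  (2,5): δ = 23.67°  ✓
  (2,6): δ = 25.75°  ✓
  (3,4): δ = 151.42°  ·
  (3,5): δ = 106.37°  ·
  (3,6): δ = 56.94°  ✓
  (4,5): δ = 134.94°  ·
  (4,6): δ = 85.52°  ·
  (5,6): δ = 130.58°  ·
antipodal pairs: 10

count = 10; pairs: (0,2), (0,3), (0,4), (1,3), (1,4), (1,5), (2,4), (2,5), (2,6), (3,6)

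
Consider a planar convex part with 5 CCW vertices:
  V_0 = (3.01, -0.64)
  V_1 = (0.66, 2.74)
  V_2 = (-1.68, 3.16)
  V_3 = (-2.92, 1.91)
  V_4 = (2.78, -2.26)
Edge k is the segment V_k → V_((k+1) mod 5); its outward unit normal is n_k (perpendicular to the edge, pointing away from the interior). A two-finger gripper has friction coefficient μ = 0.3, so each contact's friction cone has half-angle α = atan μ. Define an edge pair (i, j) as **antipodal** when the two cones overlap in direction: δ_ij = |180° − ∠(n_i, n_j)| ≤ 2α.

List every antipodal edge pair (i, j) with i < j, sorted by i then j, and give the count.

α = atan 0.3 = 16.70°;  2α = 33.40°
n_0 = (+0.8211, +0.5709)
n_1 = (+0.1767, +0.9843)
n_2 = (-0.7099, +0.7043)
n_3 = (-0.5904, -0.8071)
n_4 = (+0.9901, -0.1406)
  (0,1): δ = 134.99°  ·
  (0,2): δ = 79.58°  ·
  (0,3): δ = 19.00°  ✓
  (0,4): δ = 137.11°  ·
  (1,2): δ = 124.59°  ·
  (1,3): δ = 26.01°  ✓
  (1,4): δ = 92.09°  ·
  (2,3): δ = 81.42°  ·
  (2,4): δ = 36.69°  ·
  (3,4): δ = 61.89°  ·
antipodal pairs: 2

count = 2; pairs: (0,3), (1,3)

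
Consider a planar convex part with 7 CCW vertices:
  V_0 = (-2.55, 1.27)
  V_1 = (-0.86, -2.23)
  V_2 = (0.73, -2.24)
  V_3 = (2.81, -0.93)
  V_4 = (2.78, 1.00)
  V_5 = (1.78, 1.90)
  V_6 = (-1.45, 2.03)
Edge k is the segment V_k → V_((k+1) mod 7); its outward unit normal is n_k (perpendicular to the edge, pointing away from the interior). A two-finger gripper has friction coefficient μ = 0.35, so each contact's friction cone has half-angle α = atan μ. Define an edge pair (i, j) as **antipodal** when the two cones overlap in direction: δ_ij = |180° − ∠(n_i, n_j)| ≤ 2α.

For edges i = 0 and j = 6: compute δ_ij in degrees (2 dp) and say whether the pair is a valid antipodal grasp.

δ = 98.87°, invalid

α = atan 0.35 = 19.29°;  2α = 38.58°
edge 0: e_0 = (+1.69, -3.50);  n_0 = (-0.9005, -0.4348)
edge 6: e_6 = (-1.10, -0.76);  n_6 = (-0.5684, +0.8227)
∠(n_0, n_6) = 81.13°
δ = |180° − 81.13°| = 98.87°
98.87° > 2α = 38.58°  →  invalid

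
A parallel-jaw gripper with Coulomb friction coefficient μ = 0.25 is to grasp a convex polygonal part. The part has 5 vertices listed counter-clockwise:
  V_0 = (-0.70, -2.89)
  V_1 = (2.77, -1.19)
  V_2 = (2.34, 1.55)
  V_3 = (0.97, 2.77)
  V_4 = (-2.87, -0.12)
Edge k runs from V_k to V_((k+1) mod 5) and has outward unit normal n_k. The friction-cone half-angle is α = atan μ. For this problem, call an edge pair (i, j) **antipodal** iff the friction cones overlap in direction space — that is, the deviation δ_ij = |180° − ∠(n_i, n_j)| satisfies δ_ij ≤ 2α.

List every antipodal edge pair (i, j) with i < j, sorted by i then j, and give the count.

count = 2; pairs: (0,3), (2,4)

α = atan 0.25 = 14.04°;  2α = 28.07°
n_0 = (+0.4400, -0.8980)
n_1 = (+0.9879, +0.1550)
n_2 = (+0.6650, +0.7468)
n_3 = (-0.6013, +0.7990)
n_4 = (-0.7872, -0.6167)
  (0,1): δ = 107.18°  ·
  (0,2): δ = 67.79°  ·
  (0,3): δ = 10.86°  ✓
  (0,4): δ = 101.97°  ·
  (1,2): δ = 140.60°  ·
  (1,3): δ = 61.95°  ·
  (1,4): δ = 29.16°  ·
  (2,3): δ = 101.35°  ·
  (2,4): δ = 10.24°  ✓
  (3,4): δ = 88.89°  ·
antipodal pairs: 2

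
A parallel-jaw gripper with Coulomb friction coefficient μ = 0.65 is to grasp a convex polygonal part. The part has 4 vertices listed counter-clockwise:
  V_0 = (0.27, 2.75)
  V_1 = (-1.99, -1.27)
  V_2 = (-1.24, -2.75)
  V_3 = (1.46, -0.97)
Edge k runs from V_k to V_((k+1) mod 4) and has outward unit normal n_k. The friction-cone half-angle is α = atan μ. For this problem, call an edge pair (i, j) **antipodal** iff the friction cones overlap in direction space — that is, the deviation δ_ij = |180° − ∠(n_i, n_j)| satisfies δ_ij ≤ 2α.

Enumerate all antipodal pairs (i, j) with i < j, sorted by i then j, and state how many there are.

α = atan 0.65 = 33.02°;  2α = 66.05°
n_0 = (-0.8717, +0.4901)
n_1 = (-0.8920, -0.4520)
n_2 = (+0.5504, -0.8349)
n_3 = (+0.9525, +0.3047)
  (0,1): δ = 123.78°  ·
  (0,2): δ = 27.26°  ✓
  (0,3): δ = 47.08°  ✓
  (1,2): δ = 83.48°  ·
  (1,3): δ = 9.13°  ✓
  (2,3): δ = 105.66°  ·
antipodal pairs: 3

count = 3; pairs: (0,2), (0,3), (1,3)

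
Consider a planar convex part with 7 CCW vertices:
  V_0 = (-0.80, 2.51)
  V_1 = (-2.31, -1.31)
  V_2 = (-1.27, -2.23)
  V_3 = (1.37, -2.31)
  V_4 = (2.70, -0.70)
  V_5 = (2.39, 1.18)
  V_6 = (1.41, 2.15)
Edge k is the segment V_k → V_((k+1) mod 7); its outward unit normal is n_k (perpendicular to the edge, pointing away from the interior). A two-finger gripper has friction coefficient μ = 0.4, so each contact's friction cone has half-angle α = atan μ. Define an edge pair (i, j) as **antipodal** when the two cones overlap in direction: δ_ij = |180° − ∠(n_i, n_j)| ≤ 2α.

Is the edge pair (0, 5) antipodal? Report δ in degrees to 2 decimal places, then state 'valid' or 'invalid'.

α = atan 0.4 = 21.80°;  2α = 43.60°
edge 0: e_0 = (-1.51, -3.82);  n_0 = (-0.9300, +0.3676)
edge 5: e_5 = (-0.98, +0.97);  n_5 = (+0.7035, +0.7107)
∠(n_0, n_5) = 113.14°
δ = |180° − 113.14°| = 66.86°
66.86° > 2α = 43.60°  →  invalid

δ = 66.86°, invalid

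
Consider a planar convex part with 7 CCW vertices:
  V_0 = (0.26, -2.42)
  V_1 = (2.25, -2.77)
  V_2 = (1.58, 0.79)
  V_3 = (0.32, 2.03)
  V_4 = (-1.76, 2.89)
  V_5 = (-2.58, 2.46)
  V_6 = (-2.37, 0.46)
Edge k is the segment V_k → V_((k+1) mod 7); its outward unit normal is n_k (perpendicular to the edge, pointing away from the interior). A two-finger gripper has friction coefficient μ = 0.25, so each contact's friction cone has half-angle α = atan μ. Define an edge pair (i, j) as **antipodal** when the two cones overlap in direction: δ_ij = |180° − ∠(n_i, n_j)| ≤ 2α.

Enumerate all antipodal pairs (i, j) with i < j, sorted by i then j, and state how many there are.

count = 4; pairs: (0,3), (1,5), (2,6), (3,6)

α = atan 0.25 = 14.04°;  2α = 28.07°
n_0 = (-0.1732, -0.9849)
n_1 = (+0.9827, +0.1850)
n_2 = (+0.7014, +0.7127)
n_3 = (+0.3821, +0.9241)
n_4 = (-0.4644, +0.8856)
n_5 = (-0.9945, -0.1044)
n_6 = (-0.7384, -0.6743)
  (0,1): δ = 69.37°  ·
  (0,2): δ = 34.57°  ·
  (0,3): δ = 12.49°  ✓
  (0,4): δ = 37.65°  ·
  (0,5): δ = 105.97°  ·
  (0,6): δ = 142.38°  ·
  (1,2): δ = 145.20°  ·
  (1,3): δ = 123.12°  ·
  (1,4): δ = 72.99°  ·
  (1,5): δ = 4.66°  ✓
  (1,6): δ = 31.74°  ·
  (2,3): δ = 157.92°  ·
  (2,4): δ = 107.79°  ·
  (2,5): δ = 39.46°  ·
  (2,6): δ = 3.06°  ✓
  (3,4): δ = 129.86°  ·
  (3,5): δ = 61.54°  ·
  (3,6): δ = 25.13°  ✓
  (4,5): δ = 111.68°  ·
  (4,6): δ = 75.27°  ·
  (5,6): δ = 143.59°  ·
antipodal pairs: 4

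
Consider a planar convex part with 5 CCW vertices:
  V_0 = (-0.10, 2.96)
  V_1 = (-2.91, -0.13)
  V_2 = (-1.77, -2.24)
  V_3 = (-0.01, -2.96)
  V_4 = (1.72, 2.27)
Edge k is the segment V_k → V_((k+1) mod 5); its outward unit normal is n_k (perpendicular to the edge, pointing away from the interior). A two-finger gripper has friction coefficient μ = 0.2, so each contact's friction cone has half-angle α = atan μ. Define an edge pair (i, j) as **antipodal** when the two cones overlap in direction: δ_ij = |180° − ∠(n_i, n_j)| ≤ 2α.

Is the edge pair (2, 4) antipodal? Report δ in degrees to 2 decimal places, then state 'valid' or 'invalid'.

δ = 1.49°, valid

α = atan 0.2 = 11.31°;  2α = 22.62°
edge 2: e_2 = (+1.76, -0.72);  n_2 = (-0.3786, -0.9255)
edge 4: e_4 = (-1.82, +0.69);  n_4 = (+0.3545, +0.9351)
∠(n_2, n_4) = 178.51°
δ = |180° − 178.51°| = 1.49°
1.49° ≤ 2α = 22.62°  →  valid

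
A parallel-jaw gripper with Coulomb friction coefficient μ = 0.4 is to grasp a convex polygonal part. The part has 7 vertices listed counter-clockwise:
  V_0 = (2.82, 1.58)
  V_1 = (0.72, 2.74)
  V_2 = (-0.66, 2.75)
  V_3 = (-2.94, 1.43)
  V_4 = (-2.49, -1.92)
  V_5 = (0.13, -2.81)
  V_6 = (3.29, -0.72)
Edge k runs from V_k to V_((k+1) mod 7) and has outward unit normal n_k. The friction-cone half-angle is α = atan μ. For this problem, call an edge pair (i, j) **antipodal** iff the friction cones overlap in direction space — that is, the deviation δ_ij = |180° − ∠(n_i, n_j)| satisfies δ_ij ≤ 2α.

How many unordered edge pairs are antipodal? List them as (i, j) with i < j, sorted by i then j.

α = atan 0.4 = 21.80°;  2α = 43.60°
n_0 = (+0.4835, +0.8753)
n_1 = (+0.0072, +1.0000)
n_2 = (-0.5010, +0.8654)
n_3 = (-0.9911, -0.1331)
n_4 = (-0.3216, -0.9469)
n_5 = (+0.5517, -0.8341)
n_6 = (+0.9798, +0.2002)
  (0,1): δ = 151.50°  ·
  (0,2): δ = 121.02°  ·
  (0,3): δ = 53.43°  ·
  (0,4): δ = 10.15°  ✓
  (0,5): δ = 62.40°  ·
  (0,6): δ = 130.46°  ·
  (1,2): δ = 149.52°  ·
  (1,3): δ = 81.93°  ·
  (1,4): δ = 18.35°  ✓
  (1,5): δ = 33.90°  ✓
  (1,6): δ = 101.96°  ·
  (2,3): δ = 112.42°  ·
  (2,4): δ = 48.83°  ·
  (2,5): δ = 3.41°  ✓
  (2,6): δ = 71.48°  ·
  (3,4): δ = 116.41°  ·
  (3,5): δ = 64.17°  ·
  (3,6): δ = 3.90°  ✓
  (4,5): δ = 127.76°  ·
  (4,6): δ = 59.69°  ·
  (5,6): δ = 111.93°  ·
antipodal pairs: 5

count = 5; pairs: (0,4), (1,4), (1,5), (2,5), (3,6)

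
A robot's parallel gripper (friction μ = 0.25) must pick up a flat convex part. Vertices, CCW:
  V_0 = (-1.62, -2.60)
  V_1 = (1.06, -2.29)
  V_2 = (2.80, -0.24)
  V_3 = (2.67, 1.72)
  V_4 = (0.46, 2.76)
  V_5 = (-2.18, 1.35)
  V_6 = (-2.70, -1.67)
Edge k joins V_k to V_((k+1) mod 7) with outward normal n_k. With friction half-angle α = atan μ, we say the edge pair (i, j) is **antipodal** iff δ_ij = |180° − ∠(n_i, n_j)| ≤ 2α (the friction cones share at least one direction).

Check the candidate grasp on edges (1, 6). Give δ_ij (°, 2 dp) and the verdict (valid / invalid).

δ = 89.59°, invalid

α = atan 0.25 = 14.04°;  2α = 28.07°
edge 1: e_1 = (+1.74, +2.05);  n_1 = (+0.7624, -0.6471)
edge 6: e_6 = (+1.08, -0.93);  n_6 = (-0.6525, -0.7578)
∠(n_1, n_6) = 90.41°
δ = |180° − 90.41°| = 89.59°
89.59° > 2α = 28.07°  →  invalid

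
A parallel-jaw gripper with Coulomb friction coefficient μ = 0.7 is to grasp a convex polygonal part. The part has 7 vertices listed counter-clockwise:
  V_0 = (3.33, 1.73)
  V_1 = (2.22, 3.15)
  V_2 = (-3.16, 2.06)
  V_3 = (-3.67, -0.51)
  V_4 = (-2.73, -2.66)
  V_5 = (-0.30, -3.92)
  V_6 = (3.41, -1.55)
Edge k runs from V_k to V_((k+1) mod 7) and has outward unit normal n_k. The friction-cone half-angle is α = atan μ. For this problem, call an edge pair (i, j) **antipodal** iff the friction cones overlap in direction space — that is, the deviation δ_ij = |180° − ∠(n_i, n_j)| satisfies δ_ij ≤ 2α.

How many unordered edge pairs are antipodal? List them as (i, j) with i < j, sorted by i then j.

α = atan 0.7 = 34.99°;  2α = 69.98°
n_0 = (+0.7879, +0.6159)
n_1 = (-0.1986, +0.9801)
n_2 = (-0.9809, +0.1946)
n_3 = (-0.9163, -0.4006)
n_4 = (-0.4603, -0.8878)
n_5 = (+0.5383, -0.8427)
n_6 = (+0.9997, +0.0244)
  (0,1): δ = 116.56°  ·
  (0,2): δ = 49.24°  ✓
  (0,3): δ = 14.40°  ✓
  (0,4): δ = 24.58°  ✓
  (0,5): δ = 84.56°  ·
  (0,6): δ = 143.38°  ·
  (1,2): δ = 112.68°  ·
  (1,3): δ = 77.84°  ·
  (1,4): δ = 38.86°  ✓
  (1,5): δ = 21.12°  ✓
  (1,6): δ = 79.94°  ·
  (2,3): δ = 145.16°  ·
  (2,4): δ = 106.18°  ·
  (2,5): δ = 46.20°  ✓
  (2,6): δ = 12.62°  ✓
  (3,4): δ = 141.02°  ·
  (3,5): δ = 81.04°  ·
  (3,6): δ = 22.22°  ✓
  (4,5): δ = 120.02°  ·
  (4,6): δ = 61.20°  ✓
  (5,6): δ = 121.17°  ·
antipodal pairs: 9

count = 9; pairs: (0,2), (0,3), (0,4), (1,4), (1,5), (2,5), (2,6), (3,6), (4,6)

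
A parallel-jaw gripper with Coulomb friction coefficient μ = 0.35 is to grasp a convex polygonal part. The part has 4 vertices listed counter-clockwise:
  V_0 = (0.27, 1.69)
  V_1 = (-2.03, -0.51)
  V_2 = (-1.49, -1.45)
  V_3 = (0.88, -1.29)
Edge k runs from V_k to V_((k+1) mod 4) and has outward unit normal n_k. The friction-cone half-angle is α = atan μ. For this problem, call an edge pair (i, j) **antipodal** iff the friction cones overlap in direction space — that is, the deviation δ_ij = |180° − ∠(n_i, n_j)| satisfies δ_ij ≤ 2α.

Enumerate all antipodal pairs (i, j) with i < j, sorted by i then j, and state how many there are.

count = 1; pairs: (1,3)

α = atan 0.35 = 19.29°;  2α = 38.58°
n_0 = (-0.6912, +0.7226)
n_1 = (-0.8671, -0.4981)
n_2 = (+0.0674, -0.9977)
n_3 = (+0.9797, +0.2005)
  (0,1): δ = 103.85°  ·
  (0,2): δ = 39.86°  ·
  (0,3): δ = 57.84°  ·
  (1,2): δ = 116.01°  ·
  (1,3): δ = 18.31°  ✓
  (2,3): δ = 82.29°  ·
antipodal pairs: 1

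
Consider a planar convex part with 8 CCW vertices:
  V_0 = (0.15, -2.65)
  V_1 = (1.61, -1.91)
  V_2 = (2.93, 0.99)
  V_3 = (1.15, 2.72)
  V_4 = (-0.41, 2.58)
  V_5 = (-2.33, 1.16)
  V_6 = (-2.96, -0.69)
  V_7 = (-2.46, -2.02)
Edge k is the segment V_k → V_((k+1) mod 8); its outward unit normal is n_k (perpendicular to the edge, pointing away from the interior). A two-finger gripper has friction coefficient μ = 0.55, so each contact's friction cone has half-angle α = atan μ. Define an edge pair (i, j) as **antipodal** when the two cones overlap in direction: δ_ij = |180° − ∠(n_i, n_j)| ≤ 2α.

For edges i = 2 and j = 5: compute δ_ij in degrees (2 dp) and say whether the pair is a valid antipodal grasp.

δ = 64.62°, invalid

α = atan 0.55 = 28.81°;  2α = 57.62°
edge 2: e_2 = (-1.78, +1.73);  n_2 = (+0.6970, +0.7171)
edge 5: e_5 = (-0.63, -1.85);  n_5 = (-0.9466, +0.3224)
∠(n_2, n_5) = 115.38°
δ = |180° − 115.38°| = 64.62°
64.62° > 2α = 57.62°  →  invalid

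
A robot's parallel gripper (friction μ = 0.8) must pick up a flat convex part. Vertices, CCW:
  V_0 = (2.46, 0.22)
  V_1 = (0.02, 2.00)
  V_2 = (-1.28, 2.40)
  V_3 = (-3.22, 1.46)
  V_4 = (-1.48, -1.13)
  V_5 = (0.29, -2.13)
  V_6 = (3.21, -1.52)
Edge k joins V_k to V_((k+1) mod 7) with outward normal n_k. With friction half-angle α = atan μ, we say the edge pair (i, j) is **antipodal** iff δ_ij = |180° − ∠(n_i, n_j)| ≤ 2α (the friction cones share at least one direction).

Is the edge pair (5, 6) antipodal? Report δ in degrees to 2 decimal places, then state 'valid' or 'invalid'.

δ = 78.48°, invalid

α = atan 0.8 = 38.66°;  2α = 77.32°
edge 5: e_5 = (+2.92, +0.61);  n_5 = (+0.2045, -0.9789)
edge 6: e_6 = (-0.75, +1.74);  n_6 = (+0.9183, +0.3958)
∠(n_5, n_6) = 101.52°
δ = |180° − 101.52°| = 78.48°
78.48° > 2α = 77.32°  →  invalid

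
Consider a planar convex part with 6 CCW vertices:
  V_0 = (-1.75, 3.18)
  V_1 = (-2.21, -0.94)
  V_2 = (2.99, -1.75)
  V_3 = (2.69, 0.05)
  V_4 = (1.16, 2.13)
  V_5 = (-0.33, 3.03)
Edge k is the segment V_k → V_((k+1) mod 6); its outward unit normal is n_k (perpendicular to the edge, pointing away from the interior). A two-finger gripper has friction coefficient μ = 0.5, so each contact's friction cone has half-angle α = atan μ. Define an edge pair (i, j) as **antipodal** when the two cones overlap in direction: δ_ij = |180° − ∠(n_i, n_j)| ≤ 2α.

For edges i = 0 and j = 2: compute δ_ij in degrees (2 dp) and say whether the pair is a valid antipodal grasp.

δ = 15.83°, valid

α = atan 0.5 = 26.57°;  2α = 53.13°
edge 0: e_0 = (-0.46, -4.12);  n_0 = (-0.9938, +0.1110)
edge 2: e_2 = (-0.30, +1.80);  n_2 = (+0.9864, +0.1644)
∠(n_0, n_2) = 164.17°
δ = |180° − 164.17°| = 15.83°
15.83° ≤ 2α = 53.13°  →  valid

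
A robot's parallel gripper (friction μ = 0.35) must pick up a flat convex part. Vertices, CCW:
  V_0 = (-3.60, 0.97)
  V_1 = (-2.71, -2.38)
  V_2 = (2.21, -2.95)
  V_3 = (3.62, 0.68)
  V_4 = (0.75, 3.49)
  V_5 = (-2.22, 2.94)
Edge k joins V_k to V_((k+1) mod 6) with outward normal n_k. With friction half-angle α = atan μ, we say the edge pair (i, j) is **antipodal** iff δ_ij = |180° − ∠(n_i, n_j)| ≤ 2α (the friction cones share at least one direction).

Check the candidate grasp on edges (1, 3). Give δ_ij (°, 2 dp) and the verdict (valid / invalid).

α = atan 0.35 = 19.29°;  2α = 38.58°
edge 1: e_1 = (+4.92, -0.57);  n_1 = (-0.1151, -0.9934)
edge 3: e_3 = (-2.87, +2.81);  n_3 = (+0.6996, +0.7145)
∠(n_1, n_3) = 142.21°
δ = |180° − 142.21°| = 37.79°
37.79° ≤ 2α = 38.58°  →  valid

δ = 37.79°, valid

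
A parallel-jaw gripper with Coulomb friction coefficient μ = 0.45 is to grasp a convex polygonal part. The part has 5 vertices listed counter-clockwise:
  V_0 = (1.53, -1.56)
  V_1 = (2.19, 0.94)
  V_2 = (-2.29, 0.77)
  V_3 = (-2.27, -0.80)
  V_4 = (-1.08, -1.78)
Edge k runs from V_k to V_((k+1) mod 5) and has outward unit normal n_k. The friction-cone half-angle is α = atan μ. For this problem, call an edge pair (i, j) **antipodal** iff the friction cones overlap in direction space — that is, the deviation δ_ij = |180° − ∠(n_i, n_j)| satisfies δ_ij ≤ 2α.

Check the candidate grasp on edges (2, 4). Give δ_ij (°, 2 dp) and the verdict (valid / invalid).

α = atan 0.45 = 24.23°;  2α = 48.46°
edge 2: e_2 = (+0.02, -1.57);  n_2 = (-0.9999, -0.0127)
edge 4: e_4 = (+2.61, +0.22);  n_4 = (+0.0840, -0.9965)
∠(n_2, n_4) = 94.09°
δ = |180° − 94.09°| = 85.91°
85.91° > 2α = 48.46°  →  invalid

δ = 85.91°, invalid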